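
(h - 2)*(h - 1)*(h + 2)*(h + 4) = h^4 + 3*h^3 - 8*h^2 - 12*h + 16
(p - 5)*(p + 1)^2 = p^3 - 3*p^2 - 9*p - 5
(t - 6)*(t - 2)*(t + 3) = t^3 - 5*t^2 - 12*t + 36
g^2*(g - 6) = g^3 - 6*g^2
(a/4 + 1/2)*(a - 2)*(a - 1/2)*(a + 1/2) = a^4/4 - 17*a^2/16 + 1/4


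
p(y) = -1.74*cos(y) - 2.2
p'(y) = 1.74*sin(y)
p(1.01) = -3.13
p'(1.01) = 1.47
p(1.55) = -2.24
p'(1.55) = 1.74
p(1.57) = -2.20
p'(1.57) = 1.74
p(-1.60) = -2.15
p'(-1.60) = -1.74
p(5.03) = -2.74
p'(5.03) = -1.65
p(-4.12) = -1.23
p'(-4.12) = 1.44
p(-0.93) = -3.24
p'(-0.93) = -1.39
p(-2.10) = -1.32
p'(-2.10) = -1.50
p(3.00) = -0.48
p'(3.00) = 0.25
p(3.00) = -0.48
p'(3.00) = 0.25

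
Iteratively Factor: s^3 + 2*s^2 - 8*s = (s)*(s^2 + 2*s - 8) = s*(s + 4)*(s - 2)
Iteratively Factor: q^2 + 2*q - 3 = (q + 3)*(q - 1)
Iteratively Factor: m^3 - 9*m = (m)*(m^2 - 9) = m*(m + 3)*(m - 3)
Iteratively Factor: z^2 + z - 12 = (z - 3)*(z + 4)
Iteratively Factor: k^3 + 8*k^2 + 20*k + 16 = (k + 2)*(k^2 + 6*k + 8) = (k + 2)^2*(k + 4)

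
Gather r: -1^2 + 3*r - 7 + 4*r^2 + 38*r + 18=4*r^2 + 41*r + 10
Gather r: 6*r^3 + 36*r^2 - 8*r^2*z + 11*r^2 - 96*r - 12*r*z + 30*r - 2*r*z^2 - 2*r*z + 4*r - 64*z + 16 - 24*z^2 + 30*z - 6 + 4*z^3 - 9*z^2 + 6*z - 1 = 6*r^3 + r^2*(47 - 8*z) + r*(-2*z^2 - 14*z - 62) + 4*z^3 - 33*z^2 - 28*z + 9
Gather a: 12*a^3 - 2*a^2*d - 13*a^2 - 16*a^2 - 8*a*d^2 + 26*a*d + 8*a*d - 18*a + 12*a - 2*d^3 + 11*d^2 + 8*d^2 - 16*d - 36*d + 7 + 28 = 12*a^3 + a^2*(-2*d - 29) + a*(-8*d^2 + 34*d - 6) - 2*d^3 + 19*d^2 - 52*d + 35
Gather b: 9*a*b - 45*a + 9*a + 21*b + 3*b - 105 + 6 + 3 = -36*a + b*(9*a + 24) - 96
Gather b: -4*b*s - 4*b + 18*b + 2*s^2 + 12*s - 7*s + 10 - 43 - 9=b*(14 - 4*s) + 2*s^2 + 5*s - 42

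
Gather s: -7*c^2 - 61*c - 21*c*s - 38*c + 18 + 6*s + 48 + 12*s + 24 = -7*c^2 - 99*c + s*(18 - 21*c) + 90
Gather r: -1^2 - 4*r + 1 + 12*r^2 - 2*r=12*r^2 - 6*r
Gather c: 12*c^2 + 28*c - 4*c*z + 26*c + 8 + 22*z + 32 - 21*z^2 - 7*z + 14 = 12*c^2 + c*(54 - 4*z) - 21*z^2 + 15*z + 54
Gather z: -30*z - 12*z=-42*z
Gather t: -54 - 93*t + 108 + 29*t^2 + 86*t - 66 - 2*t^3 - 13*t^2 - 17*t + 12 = -2*t^3 + 16*t^2 - 24*t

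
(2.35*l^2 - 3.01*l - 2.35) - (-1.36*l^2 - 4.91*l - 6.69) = 3.71*l^2 + 1.9*l + 4.34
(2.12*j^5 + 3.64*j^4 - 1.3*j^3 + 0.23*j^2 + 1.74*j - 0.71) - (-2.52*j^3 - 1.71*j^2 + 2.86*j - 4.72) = 2.12*j^5 + 3.64*j^4 + 1.22*j^3 + 1.94*j^2 - 1.12*j + 4.01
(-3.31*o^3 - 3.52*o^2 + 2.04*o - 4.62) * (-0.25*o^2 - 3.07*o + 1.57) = 0.8275*o^5 + 11.0417*o^4 + 5.0997*o^3 - 10.6342*o^2 + 17.3862*o - 7.2534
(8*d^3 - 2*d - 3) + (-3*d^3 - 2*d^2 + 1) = 5*d^3 - 2*d^2 - 2*d - 2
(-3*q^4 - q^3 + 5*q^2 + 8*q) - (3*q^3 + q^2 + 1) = -3*q^4 - 4*q^3 + 4*q^2 + 8*q - 1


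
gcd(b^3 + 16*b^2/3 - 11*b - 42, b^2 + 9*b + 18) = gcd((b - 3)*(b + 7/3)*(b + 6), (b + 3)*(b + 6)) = b + 6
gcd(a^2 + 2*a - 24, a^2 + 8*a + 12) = a + 6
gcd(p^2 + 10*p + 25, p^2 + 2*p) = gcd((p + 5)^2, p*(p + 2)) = 1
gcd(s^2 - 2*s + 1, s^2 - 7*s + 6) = s - 1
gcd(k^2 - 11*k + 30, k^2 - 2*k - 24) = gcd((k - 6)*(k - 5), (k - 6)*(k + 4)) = k - 6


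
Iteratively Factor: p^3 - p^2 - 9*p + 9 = (p - 3)*(p^2 + 2*p - 3) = (p - 3)*(p - 1)*(p + 3)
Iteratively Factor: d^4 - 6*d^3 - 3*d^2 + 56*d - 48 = (d - 4)*(d^3 - 2*d^2 - 11*d + 12) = (d - 4)*(d - 1)*(d^2 - d - 12) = (d - 4)*(d - 1)*(d + 3)*(d - 4)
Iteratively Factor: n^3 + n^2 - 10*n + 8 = (n - 1)*(n^2 + 2*n - 8) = (n - 2)*(n - 1)*(n + 4)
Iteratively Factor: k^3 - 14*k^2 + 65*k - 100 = (k - 4)*(k^2 - 10*k + 25) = (k - 5)*(k - 4)*(k - 5)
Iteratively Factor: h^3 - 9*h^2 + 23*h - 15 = (h - 3)*(h^2 - 6*h + 5) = (h - 3)*(h - 1)*(h - 5)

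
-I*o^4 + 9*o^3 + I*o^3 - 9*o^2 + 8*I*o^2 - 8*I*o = o*(o - 1)*(o + 8*I)*(-I*o + 1)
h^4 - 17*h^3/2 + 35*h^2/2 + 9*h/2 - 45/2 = (h - 5)*(h - 3)*(h - 3/2)*(h + 1)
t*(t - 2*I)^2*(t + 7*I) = t^4 + 3*I*t^3 + 24*t^2 - 28*I*t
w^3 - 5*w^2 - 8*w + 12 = (w - 6)*(w - 1)*(w + 2)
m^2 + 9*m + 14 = (m + 2)*(m + 7)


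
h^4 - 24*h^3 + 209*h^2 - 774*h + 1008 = (h - 8)*(h - 7)*(h - 6)*(h - 3)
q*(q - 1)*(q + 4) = q^3 + 3*q^2 - 4*q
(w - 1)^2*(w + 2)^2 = w^4 + 2*w^3 - 3*w^2 - 4*w + 4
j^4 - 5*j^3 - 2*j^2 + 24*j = j*(j - 4)*(j - 3)*(j + 2)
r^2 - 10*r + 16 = (r - 8)*(r - 2)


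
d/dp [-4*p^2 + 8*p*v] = -8*p + 8*v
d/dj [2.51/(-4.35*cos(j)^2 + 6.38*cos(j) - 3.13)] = (16.0138 - 21.837*cos(j))*sin(j)/(4.35*cos(j)^2 - 6.38*cos(j) + 3.13)^2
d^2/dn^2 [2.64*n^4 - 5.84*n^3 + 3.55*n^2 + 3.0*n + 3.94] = 31.68*n^2 - 35.04*n + 7.1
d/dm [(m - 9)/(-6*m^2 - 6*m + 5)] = (6*m^2 - 108*m - 49)/(36*m^4 + 72*m^3 - 24*m^2 - 60*m + 25)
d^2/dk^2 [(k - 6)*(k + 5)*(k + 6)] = 6*k + 10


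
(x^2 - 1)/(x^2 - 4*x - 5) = (x - 1)/(x - 5)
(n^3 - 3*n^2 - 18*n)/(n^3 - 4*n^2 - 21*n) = (n - 6)/(n - 7)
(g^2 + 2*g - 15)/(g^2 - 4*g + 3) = (g + 5)/(g - 1)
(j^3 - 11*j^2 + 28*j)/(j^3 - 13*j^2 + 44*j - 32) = j*(j - 7)/(j^2 - 9*j + 8)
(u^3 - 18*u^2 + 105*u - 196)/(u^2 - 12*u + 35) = (u^2 - 11*u + 28)/(u - 5)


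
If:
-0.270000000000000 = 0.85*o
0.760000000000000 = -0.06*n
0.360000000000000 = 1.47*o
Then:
No Solution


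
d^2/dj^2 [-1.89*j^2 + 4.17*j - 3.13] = -3.78000000000000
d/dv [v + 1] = 1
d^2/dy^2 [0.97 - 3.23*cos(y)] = 3.23*cos(y)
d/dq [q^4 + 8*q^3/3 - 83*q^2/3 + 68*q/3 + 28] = 4*q^3 + 8*q^2 - 166*q/3 + 68/3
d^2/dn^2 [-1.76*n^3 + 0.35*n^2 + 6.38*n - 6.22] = 0.7 - 10.56*n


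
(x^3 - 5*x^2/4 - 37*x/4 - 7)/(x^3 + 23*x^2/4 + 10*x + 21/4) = (x - 4)/(x + 3)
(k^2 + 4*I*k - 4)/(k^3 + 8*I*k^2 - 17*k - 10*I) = (k + 2*I)/(k^2 + 6*I*k - 5)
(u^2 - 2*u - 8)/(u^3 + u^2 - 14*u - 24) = 1/(u + 3)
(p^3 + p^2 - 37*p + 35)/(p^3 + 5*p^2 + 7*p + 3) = (p^3 + p^2 - 37*p + 35)/(p^3 + 5*p^2 + 7*p + 3)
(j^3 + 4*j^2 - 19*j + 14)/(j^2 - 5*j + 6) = (j^2 + 6*j - 7)/(j - 3)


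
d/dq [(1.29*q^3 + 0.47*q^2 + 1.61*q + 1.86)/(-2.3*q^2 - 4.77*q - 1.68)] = (-2.967*q^4 - 12.3066*q^3 - 5.0405*q^2 + 6.9768*q + 6.1674)/(5.29*q^4 + 21.942*q^3 + 30.4809*q^2 + 16.0272*q + 2.8224)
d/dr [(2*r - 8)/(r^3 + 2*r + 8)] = 2*(r^3 + 2*r - (r - 4)*(3*r^2 + 2) + 8)/(r^3 + 2*r + 8)^2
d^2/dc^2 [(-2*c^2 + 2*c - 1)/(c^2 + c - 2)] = 2*(4*c^3 - 15*c^2 + 9*c - 7)/(c^6 + 3*c^5 - 3*c^4 - 11*c^3 + 6*c^2 + 12*c - 8)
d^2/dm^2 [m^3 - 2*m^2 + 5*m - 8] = 6*m - 4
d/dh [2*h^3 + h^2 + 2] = 2*h*(3*h + 1)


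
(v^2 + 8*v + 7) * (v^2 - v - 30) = v^4 + 7*v^3 - 31*v^2 - 247*v - 210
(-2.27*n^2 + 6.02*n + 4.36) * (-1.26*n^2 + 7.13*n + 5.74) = 2.8602*n^4 - 23.7703*n^3 + 24.3992*n^2 + 65.6416*n + 25.0264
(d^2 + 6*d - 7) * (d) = d^3 + 6*d^2 - 7*d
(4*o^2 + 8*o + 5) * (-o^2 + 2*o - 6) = -4*o^4 - 13*o^2 - 38*o - 30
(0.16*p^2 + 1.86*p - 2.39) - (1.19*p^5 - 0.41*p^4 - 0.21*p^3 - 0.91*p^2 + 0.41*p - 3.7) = -1.19*p^5 + 0.41*p^4 + 0.21*p^3 + 1.07*p^2 + 1.45*p + 1.31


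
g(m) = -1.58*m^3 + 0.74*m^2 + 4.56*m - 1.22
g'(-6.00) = -174.96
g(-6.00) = 339.34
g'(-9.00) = -392.70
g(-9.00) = 1169.50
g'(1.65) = -5.90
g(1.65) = 1.22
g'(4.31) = -77.11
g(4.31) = -94.32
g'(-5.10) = -126.28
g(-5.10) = 204.36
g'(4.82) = -98.43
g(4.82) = -138.98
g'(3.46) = -47.06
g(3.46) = -42.03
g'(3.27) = -41.28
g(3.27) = -33.64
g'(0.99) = 1.38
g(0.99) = 2.49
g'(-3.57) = -61.13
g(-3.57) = 63.82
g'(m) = -4.74*m^2 + 1.48*m + 4.56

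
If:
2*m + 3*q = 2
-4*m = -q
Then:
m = 1/7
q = 4/7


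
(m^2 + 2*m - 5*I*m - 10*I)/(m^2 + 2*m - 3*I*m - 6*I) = (m - 5*I)/(m - 3*I)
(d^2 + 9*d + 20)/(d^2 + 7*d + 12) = (d + 5)/(d + 3)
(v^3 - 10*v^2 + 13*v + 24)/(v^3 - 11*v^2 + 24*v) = (v + 1)/v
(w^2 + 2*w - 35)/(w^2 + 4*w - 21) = (w - 5)/(w - 3)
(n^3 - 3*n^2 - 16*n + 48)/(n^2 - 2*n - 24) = (n^2 - 7*n + 12)/(n - 6)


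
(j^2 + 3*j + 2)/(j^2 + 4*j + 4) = (j + 1)/(j + 2)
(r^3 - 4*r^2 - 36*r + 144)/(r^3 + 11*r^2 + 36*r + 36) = (r^2 - 10*r + 24)/(r^2 + 5*r + 6)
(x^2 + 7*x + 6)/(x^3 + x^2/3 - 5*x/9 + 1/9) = 9*(x + 6)/(9*x^2 - 6*x + 1)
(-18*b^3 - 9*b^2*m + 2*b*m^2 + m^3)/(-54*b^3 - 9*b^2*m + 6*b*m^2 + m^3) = (2*b + m)/(6*b + m)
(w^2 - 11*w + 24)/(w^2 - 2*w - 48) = (w - 3)/(w + 6)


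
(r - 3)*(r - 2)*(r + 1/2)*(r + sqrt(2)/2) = r^4 - 9*r^3/2 + sqrt(2)*r^3/2 - 9*sqrt(2)*r^2/4 + 7*r^2/2 + 7*sqrt(2)*r/4 + 3*r + 3*sqrt(2)/2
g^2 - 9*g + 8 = (g - 8)*(g - 1)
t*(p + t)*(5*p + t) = 5*p^2*t + 6*p*t^2 + t^3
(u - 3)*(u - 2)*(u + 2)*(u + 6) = u^4 + 3*u^3 - 22*u^2 - 12*u + 72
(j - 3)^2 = j^2 - 6*j + 9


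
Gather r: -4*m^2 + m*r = -4*m^2 + m*r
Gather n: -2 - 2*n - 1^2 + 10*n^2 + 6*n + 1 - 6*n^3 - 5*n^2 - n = -6*n^3 + 5*n^2 + 3*n - 2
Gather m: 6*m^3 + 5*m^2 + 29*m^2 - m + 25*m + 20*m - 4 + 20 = 6*m^3 + 34*m^2 + 44*m + 16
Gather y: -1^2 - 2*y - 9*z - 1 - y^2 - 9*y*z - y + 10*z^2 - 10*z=-y^2 + y*(-9*z - 3) + 10*z^2 - 19*z - 2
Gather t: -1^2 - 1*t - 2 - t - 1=-2*t - 4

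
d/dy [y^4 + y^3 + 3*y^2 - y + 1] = 4*y^3 + 3*y^2 + 6*y - 1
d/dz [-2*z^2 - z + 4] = -4*z - 1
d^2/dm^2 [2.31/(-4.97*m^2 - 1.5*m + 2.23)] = (114.118158*m^2 + 34.4421*m - 2.31*(9.94*m + 1.5)*(19.88*m + 3.0) - 51.203922)/(4.97*m^2 + 1.5*m - 2.23)^3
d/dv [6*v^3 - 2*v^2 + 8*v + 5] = 18*v^2 - 4*v + 8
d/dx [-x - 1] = -1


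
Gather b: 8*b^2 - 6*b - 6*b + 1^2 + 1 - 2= 8*b^2 - 12*b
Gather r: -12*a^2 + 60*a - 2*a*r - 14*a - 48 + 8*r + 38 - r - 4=-12*a^2 + 46*a + r*(7 - 2*a) - 14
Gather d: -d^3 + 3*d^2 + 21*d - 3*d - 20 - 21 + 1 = -d^3 + 3*d^2 + 18*d - 40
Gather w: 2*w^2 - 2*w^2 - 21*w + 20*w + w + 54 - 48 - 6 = 0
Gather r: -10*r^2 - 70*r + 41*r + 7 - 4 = -10*r^2 - 29*r + 3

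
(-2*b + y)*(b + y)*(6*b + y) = -12*b^3 - 8*b^2*y + 5*b*y^2 + y^3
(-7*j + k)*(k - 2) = -7*j*k + 14*j + k^2 - 2*k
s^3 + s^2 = s^2*(s + 1)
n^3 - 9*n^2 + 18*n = n*(n - 6)*(n - 3)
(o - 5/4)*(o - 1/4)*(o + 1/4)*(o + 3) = o^4 + 7*o^3/4 - 61*o^2/16 - 7*o/64 + 15/64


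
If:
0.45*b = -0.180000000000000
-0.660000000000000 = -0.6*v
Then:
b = -0.40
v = 1.10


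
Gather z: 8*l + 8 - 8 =8*l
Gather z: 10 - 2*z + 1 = 11 - 2*z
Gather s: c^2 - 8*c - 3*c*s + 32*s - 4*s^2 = c^2 - 8*c - 4*s^2 + s*(32 - 3*c)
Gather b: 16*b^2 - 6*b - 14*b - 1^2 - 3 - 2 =16*b^2 - 20*b - 6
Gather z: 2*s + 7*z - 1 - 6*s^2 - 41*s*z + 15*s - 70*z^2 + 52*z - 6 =-6*s^2 + 17*s - 70*z^2 + z*(59 - 41*s) - 7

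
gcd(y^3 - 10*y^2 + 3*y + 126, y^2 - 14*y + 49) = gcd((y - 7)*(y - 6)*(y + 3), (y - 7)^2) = y - 7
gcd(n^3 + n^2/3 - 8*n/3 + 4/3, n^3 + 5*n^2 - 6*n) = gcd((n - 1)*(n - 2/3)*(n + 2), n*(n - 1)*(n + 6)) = n - 1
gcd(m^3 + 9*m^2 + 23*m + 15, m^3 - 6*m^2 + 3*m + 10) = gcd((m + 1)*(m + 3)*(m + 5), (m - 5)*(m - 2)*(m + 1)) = m + 1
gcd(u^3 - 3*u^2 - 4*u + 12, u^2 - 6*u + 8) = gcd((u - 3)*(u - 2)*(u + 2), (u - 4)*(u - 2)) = u - 2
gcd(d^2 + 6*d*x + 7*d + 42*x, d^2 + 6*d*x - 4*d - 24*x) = d + 6*x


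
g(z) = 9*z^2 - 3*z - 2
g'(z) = 18*z - 3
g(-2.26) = 50.75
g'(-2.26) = -43.68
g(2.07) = 30.35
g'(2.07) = 34.26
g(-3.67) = 130.23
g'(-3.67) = -69.06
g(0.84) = 1.83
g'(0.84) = 12.12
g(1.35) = 10.35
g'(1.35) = 21.30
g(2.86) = 63.04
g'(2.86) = 48.48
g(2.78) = 59.22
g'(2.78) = 47.04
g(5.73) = 276.31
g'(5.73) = 100.14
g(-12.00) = 1330.00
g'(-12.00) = -219.00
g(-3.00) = 88.00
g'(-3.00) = -57.00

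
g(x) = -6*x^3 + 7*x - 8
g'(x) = 7 - 18*x^2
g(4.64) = -574.90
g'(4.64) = -380.53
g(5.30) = -864.16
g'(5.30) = -498.62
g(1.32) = -12.56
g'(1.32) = -24.36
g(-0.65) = -10.90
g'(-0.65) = -0.60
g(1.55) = -19.49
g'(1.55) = -36.24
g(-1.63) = 6.57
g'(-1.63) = -40.82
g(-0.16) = -9.10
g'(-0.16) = 6.54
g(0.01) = -7.93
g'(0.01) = 7.00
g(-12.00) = 10276.00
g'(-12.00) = -2585.00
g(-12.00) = 10276.00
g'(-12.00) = -2585.00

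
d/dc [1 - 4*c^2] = -8*c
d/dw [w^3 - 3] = 3*w^2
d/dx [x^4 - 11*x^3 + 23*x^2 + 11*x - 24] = 4*x^3 - 33*x^2 + 46*x + 11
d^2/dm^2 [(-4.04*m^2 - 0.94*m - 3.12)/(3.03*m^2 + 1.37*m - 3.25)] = (16.280796*m^3 - 410.569848*m^2 - 133.248492*m - 166.875956)/(27.818127*m^6 + 37.733499*m^5 - 72.452754*m^4 - 78.375097*m^3 + 77.71335*m^2 + 43.411875*m - 34.328125)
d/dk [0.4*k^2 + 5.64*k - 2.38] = 0.8*k + 5.64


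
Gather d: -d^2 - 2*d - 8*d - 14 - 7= -d^2 - 10*d - 21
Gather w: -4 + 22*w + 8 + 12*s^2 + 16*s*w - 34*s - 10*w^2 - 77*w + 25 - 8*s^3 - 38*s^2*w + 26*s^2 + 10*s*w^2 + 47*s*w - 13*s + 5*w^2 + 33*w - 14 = -8*s^3 + 38*s^2 - 47*s + w^2*(10*s - 5) + w*(-38*s^2 + 63*s - 22) + 15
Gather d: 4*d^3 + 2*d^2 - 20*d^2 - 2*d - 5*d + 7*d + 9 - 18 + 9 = 4*d^3 - 18*d^2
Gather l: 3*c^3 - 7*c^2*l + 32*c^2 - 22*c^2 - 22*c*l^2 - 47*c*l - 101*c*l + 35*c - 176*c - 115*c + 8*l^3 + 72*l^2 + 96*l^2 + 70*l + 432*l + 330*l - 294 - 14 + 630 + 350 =3*c^3 + 10*c^2 - 256*c + 8*l^3 + l^2*(168 - 22*c) + l*(-7*c^2 - 148*c + 832) + 672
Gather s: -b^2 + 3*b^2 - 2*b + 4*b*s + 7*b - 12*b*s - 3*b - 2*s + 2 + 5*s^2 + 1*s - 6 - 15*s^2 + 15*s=2*b^2 + 2*b - 10*s^2 + s*(14 - 8*b) - 4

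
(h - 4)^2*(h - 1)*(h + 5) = h^4 - 4*h^3 - 21*h^2 + 104*h - 80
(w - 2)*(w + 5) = w^2 + 3*w - 10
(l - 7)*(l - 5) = l^2 - 12*l + 35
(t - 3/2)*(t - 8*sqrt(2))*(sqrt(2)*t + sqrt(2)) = sqrt(2)*t^3 - 16*t^2 - sqrt(2)*t^2/2 - 3*sqrt(2)*t/2 + 8*t + 24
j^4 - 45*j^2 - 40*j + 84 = (j - 7)*(j - 1)*(j + 2)*(j + 6)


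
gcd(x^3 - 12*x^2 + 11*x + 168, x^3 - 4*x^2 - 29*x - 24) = x^2 - 5*x - 24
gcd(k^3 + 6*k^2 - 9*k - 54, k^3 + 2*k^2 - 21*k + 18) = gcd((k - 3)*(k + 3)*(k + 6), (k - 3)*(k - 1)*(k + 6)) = k^2 + 3*k - 18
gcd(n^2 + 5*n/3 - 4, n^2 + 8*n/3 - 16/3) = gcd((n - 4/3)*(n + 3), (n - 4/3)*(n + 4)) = n - 4/3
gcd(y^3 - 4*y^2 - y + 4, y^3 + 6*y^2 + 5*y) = y + 1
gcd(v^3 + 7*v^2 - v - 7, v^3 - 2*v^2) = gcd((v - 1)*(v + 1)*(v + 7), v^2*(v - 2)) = 1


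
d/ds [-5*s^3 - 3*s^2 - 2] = 3*s*(-5*s - 2)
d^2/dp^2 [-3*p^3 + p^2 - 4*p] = 2 - 18*p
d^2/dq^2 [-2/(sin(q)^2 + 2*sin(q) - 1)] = 4*(2*sin(q)^4 + 3*sin(q)^3 + sin(q)^2 - 5*sin(q) - 5)/(2*sin(q) - cos(q)^2)^3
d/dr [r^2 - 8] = 2*r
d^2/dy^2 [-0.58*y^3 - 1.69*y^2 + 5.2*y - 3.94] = -3.48*y - 3.38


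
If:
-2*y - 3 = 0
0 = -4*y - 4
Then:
No Solution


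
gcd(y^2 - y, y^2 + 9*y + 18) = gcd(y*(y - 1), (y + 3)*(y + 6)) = 1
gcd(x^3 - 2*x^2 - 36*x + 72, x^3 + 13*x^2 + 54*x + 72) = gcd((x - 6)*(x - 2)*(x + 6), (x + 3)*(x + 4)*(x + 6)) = x + 6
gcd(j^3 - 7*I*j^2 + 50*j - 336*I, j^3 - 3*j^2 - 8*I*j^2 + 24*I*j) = j - 8*I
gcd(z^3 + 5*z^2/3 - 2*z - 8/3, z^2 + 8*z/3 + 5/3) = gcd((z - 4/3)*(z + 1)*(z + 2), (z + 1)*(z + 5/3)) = z + 1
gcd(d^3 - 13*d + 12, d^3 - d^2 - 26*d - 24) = d + 4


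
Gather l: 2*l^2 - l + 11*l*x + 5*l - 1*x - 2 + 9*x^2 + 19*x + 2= 2*l^2 + l*(11*x + 4) + 9*x^2 + 18*x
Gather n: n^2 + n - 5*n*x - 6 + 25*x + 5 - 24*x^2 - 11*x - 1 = n^2 + n*(1 - 5*x) - 24*x^2 + 14*x - 2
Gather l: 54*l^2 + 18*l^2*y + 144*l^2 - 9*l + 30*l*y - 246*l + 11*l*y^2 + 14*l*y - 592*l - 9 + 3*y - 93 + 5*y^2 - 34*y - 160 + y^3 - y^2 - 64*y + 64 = l^2*(18*y + 198) + l*(11*y^2 + 44*y - 847) + y^3 + 4*y^2 - 95*y - 198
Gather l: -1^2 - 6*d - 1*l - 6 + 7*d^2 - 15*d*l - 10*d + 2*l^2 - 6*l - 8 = 7*d^2 - 16*d + 2*l^2 + l*(-15*d - 7) - 15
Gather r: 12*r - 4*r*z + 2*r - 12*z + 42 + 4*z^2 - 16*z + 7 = r*(14 - 4*z) + 4*z^2 - 28*z + 49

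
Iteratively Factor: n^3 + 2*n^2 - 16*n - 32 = (n - 4)*(n^2 + 6*n + 8) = (n - 4)*(n + 4)*(n + 2)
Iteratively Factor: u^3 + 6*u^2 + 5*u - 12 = (u + 3)*(u^2 + 3*u - 4) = (u - 1)*(u + 3)*(u + 4)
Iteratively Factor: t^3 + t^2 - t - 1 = (t + 1)*(t^2 - 1) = (t + 1)^2*(t - 1)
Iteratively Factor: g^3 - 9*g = (g - 3)*(g^2 + 3*g) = (g - 3)*(g + 3)*(g)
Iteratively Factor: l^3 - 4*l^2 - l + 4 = (l + 1)*(l^2 - 5*l + 4) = (l - 1)*(l + 1)*(l - 4)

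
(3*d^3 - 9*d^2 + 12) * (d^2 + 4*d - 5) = 3*d^5 + 3*d^4 - 51*d^3 + 57*d^2 + 48*d - 60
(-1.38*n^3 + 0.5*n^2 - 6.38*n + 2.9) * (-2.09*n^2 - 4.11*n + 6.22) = 2.8842*n^5 + 4.6268*n^4 + 2.6956*n^3 + 23.2708*n^2 - 51.6026*n + 18.038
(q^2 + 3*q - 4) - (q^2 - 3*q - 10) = 6*q + 6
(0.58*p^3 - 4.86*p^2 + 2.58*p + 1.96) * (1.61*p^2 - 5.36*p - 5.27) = 0.9338*p^5 - 10.9334*p^4 + 27.1468*p^3 + 14.939*p^2 - 24.1022*p - 10.3292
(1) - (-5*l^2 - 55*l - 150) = 5*l^2 + 55*l + 151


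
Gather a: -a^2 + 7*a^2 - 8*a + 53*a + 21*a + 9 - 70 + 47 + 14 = 6*a^2 + 66*a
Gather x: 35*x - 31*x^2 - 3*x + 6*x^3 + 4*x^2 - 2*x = 6*x^3 - 27*x^2 + 30*x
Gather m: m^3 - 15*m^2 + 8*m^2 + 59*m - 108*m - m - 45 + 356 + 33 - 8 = m^3 - 7*m^2 - 50*m + 336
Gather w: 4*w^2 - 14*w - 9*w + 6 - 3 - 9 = 4*w^2 - 23*w - 6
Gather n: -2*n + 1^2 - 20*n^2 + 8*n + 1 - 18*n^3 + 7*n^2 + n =-18*n^3 - 13*n^2 + 7*n + 2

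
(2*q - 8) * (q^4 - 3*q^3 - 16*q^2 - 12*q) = 2*q^5 - 14*q^4 - 8*q^3 + 104*q^2 + 96*q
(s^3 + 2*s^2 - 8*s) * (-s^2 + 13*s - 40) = -s^5 + 11*s^4 - 6*s^3 - 184*s^2 + 320*s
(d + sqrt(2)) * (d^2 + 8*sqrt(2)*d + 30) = d^3 + 9*sqrt(2)*d^2 + 46*d + 30*sqrt(2)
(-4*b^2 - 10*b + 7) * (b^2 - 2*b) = -4*b^4 - 2*b^3 + 27*b^2 - 14*b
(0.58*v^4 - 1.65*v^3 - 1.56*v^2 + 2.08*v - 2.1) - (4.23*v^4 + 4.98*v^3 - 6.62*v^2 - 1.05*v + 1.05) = -3.65*v^4 - 6.63*v^3 + 5.06*v^2 + 3.13*v - 3.15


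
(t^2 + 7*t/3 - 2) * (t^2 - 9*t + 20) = t^4 - 20*t^3/3 - 3*t^2 + 194*t/3 - 40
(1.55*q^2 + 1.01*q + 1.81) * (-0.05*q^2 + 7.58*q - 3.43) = -0.0775*q^4 + 11.6985*q^3 + 2.2488*q^2 + 10.2555*q - 6.2083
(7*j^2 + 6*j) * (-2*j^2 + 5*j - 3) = -14*j^4 + 23*j^3 + 9*j^2 - 18*j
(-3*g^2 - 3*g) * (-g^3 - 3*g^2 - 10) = 3*g^5 + 12*g^4 + 9*g^3 + 30*g^2 + 30*g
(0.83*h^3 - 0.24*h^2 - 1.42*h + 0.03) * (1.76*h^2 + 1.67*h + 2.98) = 1.4608*h^5 + 0.9637*h^4 - 0.4266*h^3 - 3.0338*h^2 - 4.1815*h + 0.0894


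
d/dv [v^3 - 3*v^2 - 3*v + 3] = 3*v^2 - 6*v - 3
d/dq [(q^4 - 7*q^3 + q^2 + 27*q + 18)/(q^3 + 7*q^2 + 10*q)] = (q^6 + 14*q^5 - 20*q^4 - 194*q^3 - 233*q^2 - 252*q - 180)/(q^2*(q^4 + 14*q^3 + 69*q^2 + 140*q + 100))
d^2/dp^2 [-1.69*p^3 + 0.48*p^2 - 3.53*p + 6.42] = 0.96 - 10.14*p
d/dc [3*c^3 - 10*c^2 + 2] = c*(9*c - 20)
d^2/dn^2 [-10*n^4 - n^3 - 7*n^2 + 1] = -120*n^2 - 6*n - 14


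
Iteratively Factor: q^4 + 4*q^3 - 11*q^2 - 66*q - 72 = (q - 4)*(q^3 + 8*q^2 + 21*q + 18) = (q - 4)*(q + 2)*(q^2 + 6*q + 9) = (q - 4)*(q + 2)*(q + 3)*(q + 3)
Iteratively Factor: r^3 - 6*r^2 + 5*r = (r - 1)*(r^2 - 5*r) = (r - 5)*(r - 1)*(r)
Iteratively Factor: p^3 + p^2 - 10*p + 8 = (p - 1)*(p^2 + 2*p - 8) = (p - 2)*(p - 1)*(p + 4)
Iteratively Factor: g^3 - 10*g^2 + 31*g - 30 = (g - 5)*(g^2 - 5*g + 6) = (g - 5)*(g - 2)*(g - 3)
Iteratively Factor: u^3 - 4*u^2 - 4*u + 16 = (u + 2)*(u^2 - 6*u + 8) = (u - 2)*(u + 2)*(u - 4)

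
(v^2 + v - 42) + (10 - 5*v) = v^2 - 4*v - 32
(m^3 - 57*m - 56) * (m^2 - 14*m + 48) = m^5 - 14*m^4 - 9*m^3 + 742*m^2 - 1952*m - 2688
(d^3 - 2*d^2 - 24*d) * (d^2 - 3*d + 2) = d^5 - 5*d^4 - 16*d^3 + 68*d^2 - 48*d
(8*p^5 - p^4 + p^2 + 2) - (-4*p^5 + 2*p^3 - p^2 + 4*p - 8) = 12*p^5 - p^4 - 2*p^3 + 2*p^2 - 4*p + 10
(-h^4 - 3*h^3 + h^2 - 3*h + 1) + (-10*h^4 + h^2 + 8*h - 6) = -11*h^4 - 3*h^3 + 2*h^2 + 5*h - 5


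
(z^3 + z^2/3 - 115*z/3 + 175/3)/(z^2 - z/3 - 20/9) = 3*(z^2 + 2*z - 35)/(3*z + 4)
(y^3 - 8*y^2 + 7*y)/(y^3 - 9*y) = (y^2 - 8*y + 7)/(y^2 - 9)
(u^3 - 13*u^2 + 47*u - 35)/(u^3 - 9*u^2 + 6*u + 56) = (u^2 - 6*u + 5)/(u^2 - 2*u - 8)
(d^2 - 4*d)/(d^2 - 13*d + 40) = d*(d - 4)/(d^2 - 13*d + 40)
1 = 1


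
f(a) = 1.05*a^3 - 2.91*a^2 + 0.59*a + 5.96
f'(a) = 3.15*a^2 - 5.82*a + 0.59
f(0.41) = 5.79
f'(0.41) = -1.27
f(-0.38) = 5.26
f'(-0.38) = 3.26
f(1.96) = 3.84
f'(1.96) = 1.28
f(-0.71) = 3.70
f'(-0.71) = 6.31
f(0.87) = 4.96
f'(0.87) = -2.09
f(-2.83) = -42.81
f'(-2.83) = 42.29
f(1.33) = 4.07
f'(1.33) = -1.58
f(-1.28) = -1.76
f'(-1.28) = 13.20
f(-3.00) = -50.35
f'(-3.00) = 46.40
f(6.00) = 131.54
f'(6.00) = 79.07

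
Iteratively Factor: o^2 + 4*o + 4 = (o + 2)*(o + 2)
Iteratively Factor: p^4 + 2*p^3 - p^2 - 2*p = (p - 1)*(p^3 + 3*p^2 + 2*p) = p*(p - 1)*(p^2 + 3*p + 2) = p*(p - 1)*(p + 2)*(p + 1)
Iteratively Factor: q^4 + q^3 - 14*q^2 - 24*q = (q - 4)*(q^3 + 5*q^2 + 6*q) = (q - 4)*(q + 2)*(q^2 + 3*q) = (q - 4)*(q + 2)*(q + 3)*(q)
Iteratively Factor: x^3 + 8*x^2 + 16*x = (x)*(x^2 + 8*x + 16) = x*(x + 4)*(x + 4)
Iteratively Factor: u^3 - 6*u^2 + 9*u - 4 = (u - 1)*(u^2 - 5*u + 4) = (u - 1)^2*(u - 4)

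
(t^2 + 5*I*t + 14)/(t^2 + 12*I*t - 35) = (t - 2*I)/(t + 5*I)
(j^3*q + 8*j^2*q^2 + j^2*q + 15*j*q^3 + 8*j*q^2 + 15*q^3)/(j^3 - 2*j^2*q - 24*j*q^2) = q*(-j^3 - 8*j^2*q - j^2 - 15*j*q^2 - 8*j*q - 15*q^2)/(j*(-j^2 + 2*j*q + 24*q^2))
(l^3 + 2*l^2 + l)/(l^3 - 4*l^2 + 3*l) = (l^2 + 2*l + 1)/(l^2 - 4*l + 3)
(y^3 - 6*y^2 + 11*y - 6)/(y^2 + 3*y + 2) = (y^3 - 6*y^2 + 11*y - 6)/(y^2 + 3*y + 2)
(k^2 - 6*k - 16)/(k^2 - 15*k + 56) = (k + 2)/(k - 7)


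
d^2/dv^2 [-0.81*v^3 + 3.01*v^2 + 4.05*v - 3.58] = 6.02 - 4.86*v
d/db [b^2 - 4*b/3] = 2*b - 4/3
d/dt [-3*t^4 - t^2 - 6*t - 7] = -12*t^3 - 2*t - 6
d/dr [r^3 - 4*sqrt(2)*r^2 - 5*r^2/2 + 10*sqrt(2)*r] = 3*r^2 - 8*sqrt(2)*r - 5*r + 10*sqrt(2)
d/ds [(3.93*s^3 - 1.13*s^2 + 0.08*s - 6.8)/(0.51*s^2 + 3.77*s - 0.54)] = (2.0043*s^4 + 29.6322*s^3 - 10.6675*s^2 + 8.1564*s + 25.5928)/(0.2601*s^4 + 3.8454*s^3 + 13.6621*s^2 - 4.0716*s + 0.2916)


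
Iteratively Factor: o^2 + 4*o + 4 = (o + 2)*(o + 2)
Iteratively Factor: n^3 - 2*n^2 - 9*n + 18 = (n - 2)*(n^2 - 9) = (n - 2)*(n + 3)*(n - 3)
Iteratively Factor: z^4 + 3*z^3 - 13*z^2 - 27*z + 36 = (z - 1)*(z^3 + 4*z^2 - 9*z - 36) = (z - 3)*(z - 1)*(z^2 + 7*z + 12) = (z - 3)*(z - 1)*(z + 3)*(z + 4)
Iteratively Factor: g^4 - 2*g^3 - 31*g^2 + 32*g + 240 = (g + 4)*(g^3 - 6*g^2 - 7*g + 60) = (g + 3)*(g + 4)*(g^2 - 9*g + 20) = (g - 4)*(g + 3)*(g + 4)*(g - 5)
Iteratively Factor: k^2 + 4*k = (k)*(k + 4)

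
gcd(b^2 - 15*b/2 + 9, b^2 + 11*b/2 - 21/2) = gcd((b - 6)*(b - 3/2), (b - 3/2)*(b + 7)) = b - 3/2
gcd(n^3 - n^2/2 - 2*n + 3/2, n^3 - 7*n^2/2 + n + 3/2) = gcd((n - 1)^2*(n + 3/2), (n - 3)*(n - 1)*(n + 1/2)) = n - 1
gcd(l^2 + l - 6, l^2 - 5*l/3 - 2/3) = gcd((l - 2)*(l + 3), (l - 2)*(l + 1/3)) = l - 2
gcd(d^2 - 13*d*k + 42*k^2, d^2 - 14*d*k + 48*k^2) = d - 6*k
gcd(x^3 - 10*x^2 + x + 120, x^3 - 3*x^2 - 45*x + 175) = x - 5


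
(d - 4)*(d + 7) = d^2 + 3*d - 28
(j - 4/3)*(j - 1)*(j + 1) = j^3 - 4*j^2/3 - j + 4/3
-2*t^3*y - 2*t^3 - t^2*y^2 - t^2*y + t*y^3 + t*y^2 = (-2*t + y)*(t + y)*(t*y + t)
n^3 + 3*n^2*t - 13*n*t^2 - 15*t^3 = (n - 3*t)*(n + t)*(n + 5*t)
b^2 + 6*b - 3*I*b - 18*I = (b + 6)*(b - 3*I)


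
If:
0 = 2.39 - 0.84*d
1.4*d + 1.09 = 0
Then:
No Solution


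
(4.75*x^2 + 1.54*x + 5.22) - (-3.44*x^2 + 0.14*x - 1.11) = 8.19*x^2 + 1.4*x + 6.33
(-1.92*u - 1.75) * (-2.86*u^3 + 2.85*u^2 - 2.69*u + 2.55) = 5.4912*u^4 - 0.467*u^3 + 0.1773*u^2 - 0.1885*u - 4.4625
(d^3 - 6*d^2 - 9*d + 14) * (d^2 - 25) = d^5 - 6*d^4 - 34*d^3 + 164*d^2 + 225*d - 350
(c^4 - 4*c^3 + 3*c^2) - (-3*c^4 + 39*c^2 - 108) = 4*c^4 - 4*c^3 - 36*c^2 + 108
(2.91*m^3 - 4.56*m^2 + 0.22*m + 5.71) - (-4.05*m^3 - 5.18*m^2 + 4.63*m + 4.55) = 6.96*m^3 + 0.62*m^2 - 4.41*m + 1.16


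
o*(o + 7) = o^2 + 7*o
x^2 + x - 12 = (x - 3)*(x + 4)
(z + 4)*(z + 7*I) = z^2 + 4*z + 7*I*z + 28*I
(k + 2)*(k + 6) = k^2 + 8*k + 12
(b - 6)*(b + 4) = b^2 - 2*b - 24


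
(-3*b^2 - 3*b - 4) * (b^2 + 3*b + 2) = -3*b^4 - 12*b^3 - 19*b^2 - 18*b - 8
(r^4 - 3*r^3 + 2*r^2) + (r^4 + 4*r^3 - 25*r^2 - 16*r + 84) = 2*r^4 + r^3 - 23*r^2 - 16*r + 84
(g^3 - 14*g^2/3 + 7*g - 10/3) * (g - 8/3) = g^4 - 22*g^3/3 + 175*g^2/9 - 22*g + 80/9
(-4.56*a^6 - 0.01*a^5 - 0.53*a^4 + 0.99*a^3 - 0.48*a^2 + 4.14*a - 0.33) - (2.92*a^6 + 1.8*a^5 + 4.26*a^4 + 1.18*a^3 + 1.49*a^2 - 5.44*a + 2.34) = -7.48*a^6 - 1.81*a^5 - 4.79*a^4 - 0.19*a^3 - 1.97*a^2 + 9.58*a - 2.67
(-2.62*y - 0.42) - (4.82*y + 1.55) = -7.44*y - 1.97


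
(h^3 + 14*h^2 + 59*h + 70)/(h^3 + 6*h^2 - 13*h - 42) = (h + 5)/(h - 3)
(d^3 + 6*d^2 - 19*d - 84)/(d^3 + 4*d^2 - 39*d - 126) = (d - 4)/(d - 6)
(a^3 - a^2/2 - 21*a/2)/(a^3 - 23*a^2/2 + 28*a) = (a + 3)/(a - 8)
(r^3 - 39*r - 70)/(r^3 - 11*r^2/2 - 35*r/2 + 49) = 2*(r^2 + 7*r + 10)/(2*r^2 + 3*r - 14)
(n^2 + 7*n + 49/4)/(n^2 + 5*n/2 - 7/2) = (n + 7/2)/(n - 1)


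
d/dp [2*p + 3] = 2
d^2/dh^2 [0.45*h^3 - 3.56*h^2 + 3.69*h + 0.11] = 2.7*h - 7.12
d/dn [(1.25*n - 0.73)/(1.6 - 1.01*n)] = (1.275327*n - 2.02032)/(1.01*n - 1.6)^3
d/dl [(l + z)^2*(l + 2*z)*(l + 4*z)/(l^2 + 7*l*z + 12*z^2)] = (2*l^3 + 13*l^2*z + 24*l*z^2 + 13*z^3)/(l^2 + 6*l*z + 9*z^2)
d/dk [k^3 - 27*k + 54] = 3*k^2 - 27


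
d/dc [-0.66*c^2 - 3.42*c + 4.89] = -1.32*c - 3.42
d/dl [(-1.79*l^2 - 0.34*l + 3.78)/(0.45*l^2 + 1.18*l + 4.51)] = (-1.9592*l^2 - 19.5478*l - 5.9938)/(0.2025*l^4 + 1.062*l^3 + 5.4514*l^2 + 10.6436*l + 20.3401)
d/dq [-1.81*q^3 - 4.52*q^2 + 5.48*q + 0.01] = -5.43*q^2 - 9.04*q + 5.48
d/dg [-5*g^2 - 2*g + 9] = -10*g - 2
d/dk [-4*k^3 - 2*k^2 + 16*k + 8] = -12*k^2 - 4*k + 16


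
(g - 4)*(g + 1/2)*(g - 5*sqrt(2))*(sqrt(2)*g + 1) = sqrt(2)*g^4 - 9*g^3 - 7*sqrt(2)*g^3/2 - 7*sqrt(2)*g^2 + 63*g^2/2 + 18*g + 35*sqrt(2)*g/2 + 10*sqrt(2)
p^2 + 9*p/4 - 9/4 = (p - 3/4)*(p + 3)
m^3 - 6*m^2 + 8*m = m*(m - 4)*(m - 2)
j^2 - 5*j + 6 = (j - 3)*(j - 2)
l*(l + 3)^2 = l^3 + 6*l^2 + 9*l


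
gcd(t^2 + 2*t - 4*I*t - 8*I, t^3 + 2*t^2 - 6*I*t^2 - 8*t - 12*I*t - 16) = t^2 + t*(2 - 4*I) - 8*I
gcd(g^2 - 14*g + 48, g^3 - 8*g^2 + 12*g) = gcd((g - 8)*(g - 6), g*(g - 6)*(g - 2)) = g - 6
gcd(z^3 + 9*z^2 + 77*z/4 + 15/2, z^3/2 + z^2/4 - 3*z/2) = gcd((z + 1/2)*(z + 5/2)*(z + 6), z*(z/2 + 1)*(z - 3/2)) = 1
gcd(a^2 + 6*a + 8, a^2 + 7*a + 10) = a + 2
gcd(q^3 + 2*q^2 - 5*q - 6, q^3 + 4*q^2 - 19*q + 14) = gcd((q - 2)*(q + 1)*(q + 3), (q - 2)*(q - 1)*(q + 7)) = q - 2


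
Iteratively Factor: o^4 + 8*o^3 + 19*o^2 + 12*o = (o + 3)*(o^3 + 5*o^2 + 4*o) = (o + 3)*(o + 4)*(o^2 + o) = o*(o + 3)*(o + 4)*(o + 1)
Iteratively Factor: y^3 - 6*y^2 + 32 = (y - 4)*(y^2 - 2*y - 8) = (y - 4)^2*(y + 2)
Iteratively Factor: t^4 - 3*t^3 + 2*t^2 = (t - 2)*(t^3 - t^2) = t*(t - 2)*(t^2 - t) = t*(t - 2)*(t - 1)*(t)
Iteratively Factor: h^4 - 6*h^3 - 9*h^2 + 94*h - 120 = (h - 3)*(h^3 - 3*h^2 - 18*h + 40) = (h - 3)*(h + 4)*(h^2 - 7*h + 10) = (h - 5)*(h - 3)*(h + 4)*(h - 2)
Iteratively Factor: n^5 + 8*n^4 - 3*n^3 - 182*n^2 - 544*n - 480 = (n + 2)*(n^4 + 6*n^3 - 15*n^2 - 152*n - 240) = (n + 2)*(n + 3)*(n^3 + 3*n^2 - 24*n - 80) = (n + 2)*(n + 3)*(n + 4)*(n^2 - n - 20) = (n - 5)*(n + 2)*(n + 3)*(n + 4)*(n + 4)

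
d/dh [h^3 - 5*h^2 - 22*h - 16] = 3*h^2 - 10*h - 22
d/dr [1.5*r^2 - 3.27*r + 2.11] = 3.0*r - 3.27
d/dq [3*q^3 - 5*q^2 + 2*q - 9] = 9*q^2 - 10*q + 2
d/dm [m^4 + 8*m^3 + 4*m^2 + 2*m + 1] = 4*m^3 + 24*m^2 + 8*m + 2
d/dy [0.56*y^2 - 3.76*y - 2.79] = 1.12*y - 3.76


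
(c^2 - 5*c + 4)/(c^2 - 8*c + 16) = (c - 1)/(c - 4)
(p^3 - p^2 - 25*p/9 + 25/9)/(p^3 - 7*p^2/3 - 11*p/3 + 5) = (p - 5/3)/(p - 3)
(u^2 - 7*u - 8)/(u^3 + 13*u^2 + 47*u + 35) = (u - 8)/(u^2 + 12*u + 35)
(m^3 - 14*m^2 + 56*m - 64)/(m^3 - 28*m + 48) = (m - 8)/(m + 6)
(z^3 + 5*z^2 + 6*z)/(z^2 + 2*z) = z + 3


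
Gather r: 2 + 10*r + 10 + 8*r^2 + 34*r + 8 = 8*r^2 + 44*r + 20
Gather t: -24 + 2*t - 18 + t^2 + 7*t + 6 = t^2 + 9*t - 36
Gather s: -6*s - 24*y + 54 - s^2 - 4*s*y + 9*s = -s^2 + s*(3 - 4*y) - 24*y + 54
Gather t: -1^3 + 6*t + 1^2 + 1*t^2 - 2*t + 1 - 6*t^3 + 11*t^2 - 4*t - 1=-6*t^3 + 12*t^2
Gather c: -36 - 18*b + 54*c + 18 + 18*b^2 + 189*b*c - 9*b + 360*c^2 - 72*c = 18*b^2 - 27*b + 360*c^2 + c*(189*b - 18) - 18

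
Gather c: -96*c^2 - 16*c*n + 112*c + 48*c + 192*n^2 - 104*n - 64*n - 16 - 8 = -96*c^2 + c*(160 - 16*n) + 192*n^2 - 168*n - 24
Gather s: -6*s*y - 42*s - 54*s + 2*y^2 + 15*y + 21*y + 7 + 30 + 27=s*(-6*y - 96) + 2*y^2 + 36*y + 64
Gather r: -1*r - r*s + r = -r*s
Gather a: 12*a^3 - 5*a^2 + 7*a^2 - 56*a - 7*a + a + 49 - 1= 12*a^3 + 2*a^2 - 62*a + 48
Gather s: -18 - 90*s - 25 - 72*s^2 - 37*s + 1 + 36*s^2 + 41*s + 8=-36*s^2 - 86*s - 34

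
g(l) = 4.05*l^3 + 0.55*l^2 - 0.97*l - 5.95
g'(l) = 12.15*l^2 + 1.1*l - 0.97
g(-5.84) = -788.19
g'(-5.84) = 406.99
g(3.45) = 163.56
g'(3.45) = 147.44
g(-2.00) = -34.21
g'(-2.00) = 45.43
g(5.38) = 635.42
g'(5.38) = 356.62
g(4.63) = 403.32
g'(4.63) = 264.58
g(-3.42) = -158.21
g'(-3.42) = 137.38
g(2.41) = 51.60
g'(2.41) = 72.25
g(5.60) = 717.11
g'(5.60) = 386.21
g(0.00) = -5.95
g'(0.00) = -0.97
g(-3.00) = -107.44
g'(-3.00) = 105.08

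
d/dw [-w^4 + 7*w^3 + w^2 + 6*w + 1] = -4*w^3 + 21*w^2 + 2*w + 6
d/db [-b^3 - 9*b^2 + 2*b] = -3*b^2 - 18*b + 2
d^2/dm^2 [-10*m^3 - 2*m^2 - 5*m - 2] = -60*m - 4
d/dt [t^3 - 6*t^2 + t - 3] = 3*t^2 - 12*t + 1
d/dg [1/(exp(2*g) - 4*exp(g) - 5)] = 2*(2 - exp(g))*exp(g)/(-exp(2*g) + 4*exp(g) + 5)^2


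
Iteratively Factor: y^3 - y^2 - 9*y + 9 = (y - 3)*(y^2 + 2*y - 3) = (y - 3)*(y + 3)*(y - 1)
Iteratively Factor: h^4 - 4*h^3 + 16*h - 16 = (h - 2)*(h^3 - 2*h^2 - 4*h + 8) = (h - 2)^2*(h^2 - 4) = (h - 2)^2*(h + 2)*(h - 2)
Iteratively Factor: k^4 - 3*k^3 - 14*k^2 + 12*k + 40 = (k + 2)*(k^3 - 5*k^2 - 4*k + 20) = (k - 2)*(k + 2)*(k^2 - 3*k - 10) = (k - 5)*(k - 2)*(k + 2)*(k + 2)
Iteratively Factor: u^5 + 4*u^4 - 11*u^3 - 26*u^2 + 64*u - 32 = (u + 4)*(u^4 - 11*u^2 + 18*u - 8) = (u - 1)*(u + 4)*(u^3 + u^2 - 10*u + 8) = (u - 1)^2*(u + 4)*(u^2 + 2*u - 8) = (u - 2)*(u - 1)^2*(u + 4)*(u + 4)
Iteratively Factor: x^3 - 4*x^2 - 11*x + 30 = (x - 2)*(x^2 - 2*x - 15) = (x - 2)*(x + 3)*(x - 5)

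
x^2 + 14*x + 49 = (x + 7)^2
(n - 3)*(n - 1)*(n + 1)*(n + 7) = n^4 + 4*n^3 - 22*n^2 - 4*n + 21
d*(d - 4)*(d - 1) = d^3 - 5*d^2 + 4*d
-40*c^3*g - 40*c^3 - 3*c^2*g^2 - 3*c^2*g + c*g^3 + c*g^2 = (-8*c + g)*(5*c + g)*(c*g + c)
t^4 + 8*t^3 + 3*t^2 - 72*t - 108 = (t - 3)*(t + 2)*(t + 3)*(t + 6)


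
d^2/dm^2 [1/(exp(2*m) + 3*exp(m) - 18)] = (2*(2*exp(m) + 3)^2*exp(m) - (4*exp(m) + 3)*(exp(2*m) + 3*exp(m) - 18))*exp(m)/(exp(2*m) + 3*exp(m) - 18)^3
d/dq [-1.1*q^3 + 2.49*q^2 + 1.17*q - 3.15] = -3.3*q^2 + 4.98*q + 1.17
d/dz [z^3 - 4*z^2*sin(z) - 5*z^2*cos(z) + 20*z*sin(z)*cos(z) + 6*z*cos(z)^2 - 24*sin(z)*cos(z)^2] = 5*z^2*sin(z) - 4*z^2*cos(z) + 3*z^2 - 8*z*sin(z) - 6*z*sin(2*z) - 10*z*cos(z) + 20*z*cos(2*z) + 10*sin(2*z) - 6*cos(z) + 3*cos(2*z) - 18*cos(3*z) + 3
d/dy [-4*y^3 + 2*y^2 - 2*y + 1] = -12*y^2 + 4*y - 2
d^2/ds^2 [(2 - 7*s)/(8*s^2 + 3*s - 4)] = 2*(-(7*s - 2)*(16*s + 3)^2 + (168*s + 5)*(8*s^2 + 3*s - 4))/(8*s^2 + 3*s - 4)^3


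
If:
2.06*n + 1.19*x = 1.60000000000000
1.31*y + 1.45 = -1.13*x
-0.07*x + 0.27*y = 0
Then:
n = 1.35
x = -0.99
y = -0.26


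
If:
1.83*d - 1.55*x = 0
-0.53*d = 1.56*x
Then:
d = 0.00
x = 0.00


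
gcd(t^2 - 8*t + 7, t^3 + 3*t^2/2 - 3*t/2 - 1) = t - 1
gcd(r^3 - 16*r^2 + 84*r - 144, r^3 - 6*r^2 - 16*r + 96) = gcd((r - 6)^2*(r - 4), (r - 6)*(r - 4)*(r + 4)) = r^2 - 10*r + 24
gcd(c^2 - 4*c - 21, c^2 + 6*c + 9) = c + 3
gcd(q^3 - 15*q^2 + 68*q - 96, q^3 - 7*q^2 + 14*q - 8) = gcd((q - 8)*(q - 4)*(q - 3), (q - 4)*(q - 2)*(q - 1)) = q - 4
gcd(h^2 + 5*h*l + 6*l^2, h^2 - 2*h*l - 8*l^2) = h + 2*l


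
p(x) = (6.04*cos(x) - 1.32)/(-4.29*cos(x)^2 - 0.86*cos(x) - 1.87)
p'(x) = (-8.58*sin(x)*cos(x) - 0.86*sin(x))*(6.04*cos(x) - 1.32)/(-4.29*cos(x)^2 - 0.86*cos(x) - 1.87)^2 - 6.04*sin(x)/(-4.29*cos(x)^2 - 0.86*cos(x) - 1.87)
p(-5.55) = -0.65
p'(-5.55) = 0.18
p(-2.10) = 1.73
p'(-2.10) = -0.01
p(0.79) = -0.64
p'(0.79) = 0.25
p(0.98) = -0.56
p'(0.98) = 0.66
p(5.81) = -0.67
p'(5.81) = -0.02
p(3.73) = 1.54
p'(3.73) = 0.49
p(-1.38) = 0.08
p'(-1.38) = -2.80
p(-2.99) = 1.40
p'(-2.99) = 0.13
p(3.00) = 1.40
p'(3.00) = -0.13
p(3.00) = 1.40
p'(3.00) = -0.13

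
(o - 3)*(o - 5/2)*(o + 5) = o^3 - o^2/2 - 20*o + 75/2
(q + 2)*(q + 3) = q^2 + 5*q + 6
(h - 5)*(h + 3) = h^2 - 2*h - 15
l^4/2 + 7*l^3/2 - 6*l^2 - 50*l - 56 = (l/2 + 1)*(l - 4)*(l + 2)*(l + 7)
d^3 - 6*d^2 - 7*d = d*(d - 7)*(d + 1)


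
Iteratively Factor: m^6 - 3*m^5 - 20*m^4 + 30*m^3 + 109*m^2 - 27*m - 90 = (m - 1)*(m^5 - 2*m^4 - 22*m^3 + 8*m^2 + 117*m + 90) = (m - 1)*(m + 1)*(m^4 - 3*m^3 - 19*m^2 + 27*m + 90) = (m - 3)*(m - 1)*(m + 1)*(m^3 - 19*m - 30) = (m - 5)*(m - 3)*(m - 1)*(m + 1)*(m^2 + 5*m + 6) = (m - 5)*(m - 3)*(m - 1)*(m + 1)*(m + 2)*(m + 3)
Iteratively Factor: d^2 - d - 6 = (d + 2)*(d - 3)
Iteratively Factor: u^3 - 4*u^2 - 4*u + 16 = (u - 4)*(u^2 - 4) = (u - 4)*(u - 2)*(u + 2)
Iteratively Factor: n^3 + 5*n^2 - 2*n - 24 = (n + 3)*(n^2 + 2*n - 8) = (n + 3)*(n + 4)*(n - 2)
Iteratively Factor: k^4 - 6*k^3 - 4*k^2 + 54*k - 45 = (k - 5)*(k^3 - k^2 - 9*k + 9) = (k - 5)*(k - 1)*(k^2 - 9) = (k - 5)*(k - 3)*(k - 1)*(k + 3)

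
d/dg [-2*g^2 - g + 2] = -4*g - 1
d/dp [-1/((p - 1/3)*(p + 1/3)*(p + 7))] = 9*(27*p^2 + 126*p - 1)/(81*p^6 + 1134*p^5 + 3951*p^4 - 252*p^3 - 881*p^2 + 14*p + 49)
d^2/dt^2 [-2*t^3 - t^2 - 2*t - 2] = -12*t - 2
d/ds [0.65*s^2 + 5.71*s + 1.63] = 1.3*s + 5.71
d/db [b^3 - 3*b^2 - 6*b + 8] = 3*b^2 - 6*b - 6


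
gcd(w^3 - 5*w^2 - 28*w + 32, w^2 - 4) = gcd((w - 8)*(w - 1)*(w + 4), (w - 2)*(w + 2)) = 1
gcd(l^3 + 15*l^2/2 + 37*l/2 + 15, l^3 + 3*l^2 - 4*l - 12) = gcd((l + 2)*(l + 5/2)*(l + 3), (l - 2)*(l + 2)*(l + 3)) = l^2 + 5*l + 6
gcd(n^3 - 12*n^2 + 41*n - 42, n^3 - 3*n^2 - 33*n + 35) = n - 7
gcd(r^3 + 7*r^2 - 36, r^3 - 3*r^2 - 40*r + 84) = r^2 + 4*r - 12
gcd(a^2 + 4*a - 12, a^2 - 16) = 1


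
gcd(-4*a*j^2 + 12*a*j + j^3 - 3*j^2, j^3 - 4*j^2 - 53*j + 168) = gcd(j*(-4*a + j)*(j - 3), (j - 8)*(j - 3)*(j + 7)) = j - 3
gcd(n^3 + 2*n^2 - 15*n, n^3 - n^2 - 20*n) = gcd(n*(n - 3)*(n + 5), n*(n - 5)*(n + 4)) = n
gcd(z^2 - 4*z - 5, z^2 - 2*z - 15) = z - 5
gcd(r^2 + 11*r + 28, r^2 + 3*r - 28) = r + 7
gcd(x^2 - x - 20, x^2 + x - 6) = 1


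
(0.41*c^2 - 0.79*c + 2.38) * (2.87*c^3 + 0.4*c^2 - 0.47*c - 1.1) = 1.1767*c^5 - 2.1033*c^4 + 6.3219*c^3 + 0.8723*c^2 - 0.2496*c - 2.618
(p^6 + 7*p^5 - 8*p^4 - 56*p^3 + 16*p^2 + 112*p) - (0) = p^6 + 7*p^5 - 8*p^4 - 56*p^3 + 16*p^2 + 112*p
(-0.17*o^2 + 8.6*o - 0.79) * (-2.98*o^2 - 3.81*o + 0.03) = 0.5066*o^4 - 24.9803*o^3 - 30.4169*o^2 + 3.2679*o - 0.0237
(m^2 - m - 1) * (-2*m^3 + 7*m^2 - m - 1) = -2*m^5 + 9*m^4 - 6*m^3 - 7*m^2 + 2*m + 1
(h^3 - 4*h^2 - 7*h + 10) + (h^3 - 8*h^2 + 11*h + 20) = 2*h^3 - 12*h^2 + 4*h + 30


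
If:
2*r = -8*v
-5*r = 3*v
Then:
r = 0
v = 0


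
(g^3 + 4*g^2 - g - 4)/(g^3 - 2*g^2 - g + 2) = (g + 4)/(g - 2)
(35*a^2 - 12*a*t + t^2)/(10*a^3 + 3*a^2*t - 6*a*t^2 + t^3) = (-7*a + t)/(-2*a^2 - a*t + t^2)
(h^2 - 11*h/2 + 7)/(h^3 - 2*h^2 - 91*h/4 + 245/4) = 2*(h - 2)/(2*h^2 + 3*h - 35)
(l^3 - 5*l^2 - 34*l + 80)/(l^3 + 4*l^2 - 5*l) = (l^2 - 10*l + 16)/(l*(l - 1))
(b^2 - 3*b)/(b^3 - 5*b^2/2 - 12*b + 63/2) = 2*b/(2*b^2 + b - 21)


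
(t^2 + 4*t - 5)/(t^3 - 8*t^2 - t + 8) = (t + 5)/(t^2 - 7*t - 8)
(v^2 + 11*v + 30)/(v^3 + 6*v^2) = (v + 5)/v^2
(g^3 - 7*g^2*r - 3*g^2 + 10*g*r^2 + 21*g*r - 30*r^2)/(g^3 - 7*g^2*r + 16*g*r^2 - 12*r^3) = (g^2 - 5*g*r - 3*g + 15*r)/(g^2 - 5*g*r + 6*r^2)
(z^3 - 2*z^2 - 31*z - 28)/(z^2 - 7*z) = z + 5 + 4/z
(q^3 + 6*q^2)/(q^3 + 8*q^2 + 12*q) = q/(q + 2)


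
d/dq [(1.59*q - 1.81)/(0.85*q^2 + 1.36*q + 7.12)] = (-1.3515*q^2 + 3.077*q + 13.7824)/(0.7225*q^4 + 2.312*q^3 + 13.9536*q^2 + 19.3664*q + 50.6944)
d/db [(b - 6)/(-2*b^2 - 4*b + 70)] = (-b^2/2 - b + (b - 6)*(b + 1) + 35/2)/(b^2 + 2*b - 35)^2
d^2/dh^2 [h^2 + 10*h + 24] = 2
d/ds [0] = 0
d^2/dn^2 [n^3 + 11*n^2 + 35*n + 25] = 6*n + 22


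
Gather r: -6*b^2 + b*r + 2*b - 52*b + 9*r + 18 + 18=-6*b^2 - 50*b + r*(b + 9) + 36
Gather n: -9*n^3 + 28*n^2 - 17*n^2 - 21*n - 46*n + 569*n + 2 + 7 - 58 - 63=-9*n^3 + 11*n^2 + 502*n - 112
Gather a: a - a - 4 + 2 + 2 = 0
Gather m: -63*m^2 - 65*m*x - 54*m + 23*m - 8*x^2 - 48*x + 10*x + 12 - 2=-63*m^2 + m*(-65*x - 31) - 8*x^2 - 38*x + 10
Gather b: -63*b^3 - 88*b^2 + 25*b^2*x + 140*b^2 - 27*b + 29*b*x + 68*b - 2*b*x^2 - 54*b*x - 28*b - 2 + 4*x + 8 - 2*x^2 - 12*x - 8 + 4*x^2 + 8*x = -63*b^3 + b^2*(25*x + 52) + b*(-2*x^2 - 25*x + 13) + 2*x^2 - 2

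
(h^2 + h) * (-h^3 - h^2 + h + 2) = -h^5 - 2*h^4 + 3*h^2 + 2*h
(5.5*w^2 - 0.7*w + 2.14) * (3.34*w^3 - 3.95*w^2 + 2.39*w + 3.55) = 18.37*w^5 - 24.063*w^4 + 23.0576*w^3 + 9.399*w^2 + 2.6296*w + 7.597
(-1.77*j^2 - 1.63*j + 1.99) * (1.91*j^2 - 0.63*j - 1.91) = -3.3807*j^4 - 1.9982*j^3 + 8.2085*j^2 + 1.8596*j - 3.8009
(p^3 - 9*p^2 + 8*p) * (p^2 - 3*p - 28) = p^5 - 12*p^4 + 7*p^3 + 228*p^2 - 224*p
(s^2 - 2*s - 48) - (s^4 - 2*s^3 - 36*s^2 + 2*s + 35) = -s^4 + 2*s^3 + 37*s^2 - 4*s - 83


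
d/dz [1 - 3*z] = -3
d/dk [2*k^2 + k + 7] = 4*k + 1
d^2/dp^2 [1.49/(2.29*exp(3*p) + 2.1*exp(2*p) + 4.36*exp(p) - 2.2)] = (1.49*(6.87*exp(2*p) + 4.2*exp(p) + 4.36)*(13.74*exp(2*p) + 8.4*exp(p) + 8.72)*exp(p) - (30.7089*exp(2*p) + 12.516*exp(p) + 6.4964)*(2.29*exp(3*p) + 2.1*exp(2*p) + 4.36*exp(p) - 2.2))*exp(p)/(2.29*exp(3*p) + 2.1*exp(2*p) + 4.36*exp(p) - 2.2)^3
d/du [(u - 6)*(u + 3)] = 2*u - 3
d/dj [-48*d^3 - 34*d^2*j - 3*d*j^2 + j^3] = -34*d^2 - 6*d*j + 3*j^2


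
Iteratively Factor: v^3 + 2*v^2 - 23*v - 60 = (v + 3)*(v^2 - v - 20) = (v + 3)*(v + 4)*(v - 5)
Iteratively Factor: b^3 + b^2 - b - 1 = (b + 1)*(b^2 - 1) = (b - 1)*(b + 1)*(b + 1)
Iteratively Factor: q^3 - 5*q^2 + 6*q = (q - 3)*(q^2 - 2*q) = (q - 3)*(q - 2)*(q)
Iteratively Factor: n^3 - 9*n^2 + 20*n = (n - 4)*(n^2 - 5*n) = n*(n - 4)*(n - 5)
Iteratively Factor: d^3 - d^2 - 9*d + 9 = (d - 3)*(d^2 + 2*d - 3) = (d - 3)*(d + 3)*(d - 1)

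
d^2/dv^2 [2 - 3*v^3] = -18*v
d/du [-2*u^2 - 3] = -4*u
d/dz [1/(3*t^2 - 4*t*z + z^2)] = 2*(2*t - z)/(3*t^2 - 4*t*z + z^2)^2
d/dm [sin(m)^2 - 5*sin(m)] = (2*sin(m) - 5)*cos(m)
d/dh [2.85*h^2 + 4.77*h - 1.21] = 5.7*h + 4.77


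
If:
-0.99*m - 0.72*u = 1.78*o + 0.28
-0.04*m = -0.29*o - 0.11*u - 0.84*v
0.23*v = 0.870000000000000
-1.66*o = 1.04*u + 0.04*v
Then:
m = 14.25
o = -22.65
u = 36.00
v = 3.78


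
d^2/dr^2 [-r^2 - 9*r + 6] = -2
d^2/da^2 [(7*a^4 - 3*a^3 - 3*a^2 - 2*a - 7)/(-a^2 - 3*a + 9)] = 2*(-7*a^6 - 63*a^5 + 1559*a^3 - 3543*a^2 + 846*a + 423)/(a^6 + 9*a^5 - 135*a^3 + 729*a - 729)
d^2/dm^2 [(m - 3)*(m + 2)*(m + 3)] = 6*m + 4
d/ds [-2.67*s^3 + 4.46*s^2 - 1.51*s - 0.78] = -8.01*s^2 + 8.92*s - 1.51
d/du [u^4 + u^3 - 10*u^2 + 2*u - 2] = 4*u^3 + 3*u^2 - 20*u + 2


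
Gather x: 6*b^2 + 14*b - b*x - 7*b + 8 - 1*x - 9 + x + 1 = 6*b^2 - b*x + 7*b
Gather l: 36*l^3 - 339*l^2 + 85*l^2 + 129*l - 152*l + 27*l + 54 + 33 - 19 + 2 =36*l^3 - 254*l^2 + 4*l + 70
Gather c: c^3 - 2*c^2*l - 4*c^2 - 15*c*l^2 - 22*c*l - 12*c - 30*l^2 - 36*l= c^3 + c^2*(-2*l - 4) + c*(-15*l^2 - 22*l - 12) - 30*l^2 - 36*l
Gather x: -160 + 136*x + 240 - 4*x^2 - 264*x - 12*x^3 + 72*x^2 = -12*x^3 + 68*x^2 - 128*x + 80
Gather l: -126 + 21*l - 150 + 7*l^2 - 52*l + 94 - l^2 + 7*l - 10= 6*l^2 - 24*l - 192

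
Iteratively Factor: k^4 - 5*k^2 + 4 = (k + 2)*(k^3 - 2*k^2 - k + 2) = (k + 1)*(k + 2)*(k^2 - 3*k + 2) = (k - 1)*(k + 1)*(k + 2)*(k - 2)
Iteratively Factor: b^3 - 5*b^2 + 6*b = (b - 2)*(b^2 - 3*b) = (b - 3)*(b - 2)*(b)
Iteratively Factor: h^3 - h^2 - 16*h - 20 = (h + 2)*(h^2 - 3*h - 10) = (h - 5)*(h + 2)*(h + 2)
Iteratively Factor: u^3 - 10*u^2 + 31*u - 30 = (u - 5)*(u^2 - 5*u + 6) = (u - 5)*(u - 2)*(u - 3)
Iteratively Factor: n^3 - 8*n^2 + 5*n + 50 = (n - 5)*(n^2 - 3*n - 10) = (n - 5)^2*(n + 2)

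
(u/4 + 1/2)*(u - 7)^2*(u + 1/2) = u^4/4 - 23*u^3/8 + 15*u^2/4 + 217*u/8 + 49/4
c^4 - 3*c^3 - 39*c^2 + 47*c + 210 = (c - 7)*(c - 3)*(c + 2)*(c + 5)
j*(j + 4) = j^2 + 4*j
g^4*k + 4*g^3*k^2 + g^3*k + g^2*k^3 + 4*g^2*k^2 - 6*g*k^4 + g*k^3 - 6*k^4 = (g - k)*(g + 2*k)*(g + 3*k)*(g*k + k)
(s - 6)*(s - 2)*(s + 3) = s^3 - 5*s^2 - 12*s + 36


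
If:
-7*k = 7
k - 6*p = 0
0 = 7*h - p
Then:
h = -1/42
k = -1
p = -1/6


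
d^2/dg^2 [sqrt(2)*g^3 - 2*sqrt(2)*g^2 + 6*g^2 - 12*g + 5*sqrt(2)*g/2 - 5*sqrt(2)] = 6*sqrt(2)*g - 4*sqrt(2) + 12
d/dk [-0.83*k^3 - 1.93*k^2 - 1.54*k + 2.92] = -2.49*k^2 - 3.86*k - 1.54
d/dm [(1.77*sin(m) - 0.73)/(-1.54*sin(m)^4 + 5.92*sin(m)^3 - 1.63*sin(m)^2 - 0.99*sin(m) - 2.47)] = (8.1774*sin(m)^4 - 25.4536*sin(m)^3 + 15.8499*sin(m)^2 - 2.3798*sin(m) - 5.0946)*cos(m)/(2.3716*sin(m)^8 - 18.2336*sin(m)^7 + 40.0668*sin(m)^6 - 16.25*sin(m)^5 - 1.4571*sin(m)^4 - 26.0174*sin(m)^3 + 9.0323*sin(m)^2 + 4.8906*sin(m) + 6.1009)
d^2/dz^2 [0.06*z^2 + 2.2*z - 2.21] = 0.120000000000000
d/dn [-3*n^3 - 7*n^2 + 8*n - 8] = -9*n^2 - 14*n + 8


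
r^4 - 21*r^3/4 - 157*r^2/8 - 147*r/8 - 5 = (r - 8)*(r + 1/2)*(r + 1)*(r + 5/4)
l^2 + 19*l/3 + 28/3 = (l + 7/3)*(l + 4)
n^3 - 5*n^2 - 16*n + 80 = (n - 5)*(n - 4)*(n + 4)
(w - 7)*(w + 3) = w^2 - 4*w - 21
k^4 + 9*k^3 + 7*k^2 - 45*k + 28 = (k - 1)^2*(k + 4)*(k + 7)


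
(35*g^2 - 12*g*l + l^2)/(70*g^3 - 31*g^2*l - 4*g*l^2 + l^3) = (5*g - l)/(10*g^2 - 3*g*l - l^2)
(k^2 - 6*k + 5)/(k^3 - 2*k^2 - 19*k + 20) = 1/(k + 4)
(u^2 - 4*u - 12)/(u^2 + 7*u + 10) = (u - 6)/(u + 5)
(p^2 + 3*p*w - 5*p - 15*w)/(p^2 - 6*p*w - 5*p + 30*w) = (p + 3*w)/(p - 6*w)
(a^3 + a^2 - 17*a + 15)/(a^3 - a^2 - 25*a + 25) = (a - 3)/(a - 5)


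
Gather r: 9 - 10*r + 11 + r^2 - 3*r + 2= r^2 - 13*r + 22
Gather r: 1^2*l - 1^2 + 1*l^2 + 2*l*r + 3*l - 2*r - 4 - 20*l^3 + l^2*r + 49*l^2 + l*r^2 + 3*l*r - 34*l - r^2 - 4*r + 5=-20*l^3 + 50*l^2 - 30*l + r^2*(l - 1) + r*(l^2 + 5*l - 6)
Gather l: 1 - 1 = 0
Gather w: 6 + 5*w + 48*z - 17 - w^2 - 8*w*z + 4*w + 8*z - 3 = -w^2 + w*(9 - 8*z) + 56*z - 14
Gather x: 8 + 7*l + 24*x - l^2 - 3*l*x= -l^2 + 7*l + x*(24 - 3*l) + 8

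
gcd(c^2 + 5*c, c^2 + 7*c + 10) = c + 5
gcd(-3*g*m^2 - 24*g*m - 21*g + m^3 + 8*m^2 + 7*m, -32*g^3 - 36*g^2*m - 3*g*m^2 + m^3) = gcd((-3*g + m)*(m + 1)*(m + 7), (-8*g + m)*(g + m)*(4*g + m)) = 1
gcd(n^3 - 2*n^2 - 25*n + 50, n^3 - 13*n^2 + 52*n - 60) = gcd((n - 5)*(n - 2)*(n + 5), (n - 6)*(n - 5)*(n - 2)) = n^2 - 7*n + 10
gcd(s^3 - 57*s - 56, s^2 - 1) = s + 1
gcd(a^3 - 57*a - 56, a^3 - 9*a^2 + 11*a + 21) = a + 1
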